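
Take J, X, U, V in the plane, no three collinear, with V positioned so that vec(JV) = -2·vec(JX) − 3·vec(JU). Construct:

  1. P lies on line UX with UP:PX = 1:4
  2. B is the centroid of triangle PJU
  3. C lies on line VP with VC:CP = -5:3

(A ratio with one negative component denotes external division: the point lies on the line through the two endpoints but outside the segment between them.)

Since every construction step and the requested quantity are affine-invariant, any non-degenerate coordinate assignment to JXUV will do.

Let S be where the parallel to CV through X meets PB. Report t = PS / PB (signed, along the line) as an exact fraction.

Work in coordinates with J = (0, 0), X = (1, 0), U = (0, 1), V = (-2, -3).
1. P lies on line UX with UP:PX = 1:4 ⇒ P = (1/5, 4/5)
2. B is the centroid of triangle PJU ⇒ B = (1/15, 3/5)
3. C lies on line VP with VC:CP = -5:3 ⇒ C = (7/2, 13/2)
through X parallel to CV: direction (-11/2, -19/2); meets PB at S = (49/5, 76/5)
S = P + t·(B−P) with t = -72

t = -72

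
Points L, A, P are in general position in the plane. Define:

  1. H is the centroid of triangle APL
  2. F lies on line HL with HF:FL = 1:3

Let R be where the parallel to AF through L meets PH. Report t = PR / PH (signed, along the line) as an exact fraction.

t = 9/5

Choose coordinates L = (0, 0), A = (1, 0), P = (0, 1).
1. H is the centroid of triangle APL ⇒ H = (1/3, 1/3)
2. F lies on line HL with HF:FL = 1:3 ⇒ F = (1/4, 1/4)
through L parallel to AF: direction (-3/4, 1/4); meets PH at R = (3/5, -1/5)
R = P + t·(H−P) with t = 9/5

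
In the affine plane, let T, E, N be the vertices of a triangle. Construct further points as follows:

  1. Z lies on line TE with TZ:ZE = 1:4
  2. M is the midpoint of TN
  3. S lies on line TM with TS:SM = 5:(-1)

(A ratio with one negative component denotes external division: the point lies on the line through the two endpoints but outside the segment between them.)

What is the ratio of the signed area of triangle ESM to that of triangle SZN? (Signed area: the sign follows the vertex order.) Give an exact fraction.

Assign T = (0, 0), E = (1, 0), N = (0, 1) — the answer is frame-independent, so this choice is without loss of generality.
1. Z lies on line TE with TZ:ZE = 1:4 ⇒ Z = (1/5, 0)
2. M is the midpoint of TN ⇒ M = (0, 1/2)
3. S lies on line TM with TS:SM = 5:(-1) ⇒ S = (0, 5/8)
2·[ESM] = 1/8, 2·[SZN] = 3/40
[ESM]:[SZN] = 1/8:3/40 = 5/3

[ESM]:[SZN] = 5/3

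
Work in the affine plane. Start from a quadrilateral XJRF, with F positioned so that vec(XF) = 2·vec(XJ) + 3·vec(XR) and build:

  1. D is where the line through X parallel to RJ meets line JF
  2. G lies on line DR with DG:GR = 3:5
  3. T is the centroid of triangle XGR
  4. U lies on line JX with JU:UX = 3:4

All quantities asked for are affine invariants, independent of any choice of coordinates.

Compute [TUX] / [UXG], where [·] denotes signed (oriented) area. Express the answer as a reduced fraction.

Work in coordinates with X = (0, 0), J = (1, 0), R = (0, 1), F = (2, 3).
1. D is where the line through X parallel to RJ meets line JF ⇒ D = (3/4, -3/4)
2. G lies on line DR with DG:GR = 3:5 ⇒ G = (15/32, -3/32)
3. T is the centroid of triangle XGR ⇒ T = (5/32, 29/96)
4. U lies on line JX with JU:UX = 3:4 ⇒ U = (4/7, 0)
2·[TUX] = -29/168, 2·[UXG] = 3/56
[TUX]:[UXG] = -29/168:3/56 = -29/9

[TUX]:[UXG] = -29/9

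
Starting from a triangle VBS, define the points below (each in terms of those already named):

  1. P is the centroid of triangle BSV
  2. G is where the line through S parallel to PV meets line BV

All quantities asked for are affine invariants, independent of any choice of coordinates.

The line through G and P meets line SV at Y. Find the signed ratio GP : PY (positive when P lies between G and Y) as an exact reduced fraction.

GP:PY = -4

Set V = (0, 0), B = (1, 0), S = (0, 1); any affine frame gives the same invariant.
1. P is the centroid of triangle BSV ⇒ P = (1/3, 1/3)
2. G is where the line through S parallel to PV meets line BV ⇒ G = (-1, 0)
line GP meets SV at Y = (0, 1/4)
P = G + t·(Y−G) with t = 4/3, so GP:PY = 4/3:-1/3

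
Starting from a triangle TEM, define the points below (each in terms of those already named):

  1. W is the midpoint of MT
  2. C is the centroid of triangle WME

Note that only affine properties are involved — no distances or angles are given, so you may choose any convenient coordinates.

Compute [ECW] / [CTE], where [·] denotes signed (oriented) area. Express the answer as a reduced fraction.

[ECW]:[CTE] = 1/3

Work in coordinates with T = (0, 0), E = (1, 0), M = (0, 1).
1. W is the midpoint of MT ⇒ W = (0, 1/2)
2. C is the centroid of triangle WME ⇒ C = (1/3, 1/2)
2·[ECW] = 1/6, 2·[CTE] = 1/2
[ECW]:[CTE] = 1/6:1/2 = 1/3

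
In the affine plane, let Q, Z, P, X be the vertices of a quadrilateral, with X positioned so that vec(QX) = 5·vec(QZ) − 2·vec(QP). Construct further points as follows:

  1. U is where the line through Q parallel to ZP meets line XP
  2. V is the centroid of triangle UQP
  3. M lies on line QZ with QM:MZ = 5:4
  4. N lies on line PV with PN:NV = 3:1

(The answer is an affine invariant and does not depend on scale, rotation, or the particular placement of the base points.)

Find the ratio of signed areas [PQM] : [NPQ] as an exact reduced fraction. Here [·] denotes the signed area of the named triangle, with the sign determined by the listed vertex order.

Work in coordinates with Q = (0, 0), Z = (1, 0), P = (0, 1), X = (5, -2).
1. U is where the line through Q parallel to ZP meets line XP ⇒ U = (-5/2, 5/2)
2. V is the centroid of triangle UQP ⇒ V = (-5/6, 7/6)
3. M lies on line QZ with QM:MZ = 5:4 ⇒ M = (5/9, 0)
4. N lies on line PV with PN:NV = 3:1 ⇒ N = (-5/8, 9/8)
2·[PQM] = 5/9, 2·[NPQ] = -5/8
[PQM]:[NPQ] = 5/9:-5/8 = -8/9

[PQM]:[NPQ] = -8/9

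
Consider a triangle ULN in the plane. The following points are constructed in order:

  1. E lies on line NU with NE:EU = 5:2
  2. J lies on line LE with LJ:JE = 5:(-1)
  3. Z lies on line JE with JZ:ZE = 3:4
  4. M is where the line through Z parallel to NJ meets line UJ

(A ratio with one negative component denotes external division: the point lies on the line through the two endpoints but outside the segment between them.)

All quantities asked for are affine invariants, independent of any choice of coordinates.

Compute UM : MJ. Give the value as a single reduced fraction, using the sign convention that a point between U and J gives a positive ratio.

UM:MJ = 34/15

Set U = (0, 0), L = (1, 0), N = (0, 1); any affine frame gives the same invariant.
1. E lies on line NU with NE:EU = 5:2 ⇒ E = (0, 2/7)
2. J lies on line LE with LJ:JE = 5:(-1) ⇒ J = (-1/4, 5/14)
3. Z lies on line JE with JZ:ZE = 3:4 ⇒ Z = (-1/7, 16/49)
4. M is where the line through Z parallel to NJ meets line UJ ⇒ M = (-17/98, 85/343)
M = U + t·(J−U) with t = 34/49, so UM:MJ = t:(1−t) = 34/49:15/49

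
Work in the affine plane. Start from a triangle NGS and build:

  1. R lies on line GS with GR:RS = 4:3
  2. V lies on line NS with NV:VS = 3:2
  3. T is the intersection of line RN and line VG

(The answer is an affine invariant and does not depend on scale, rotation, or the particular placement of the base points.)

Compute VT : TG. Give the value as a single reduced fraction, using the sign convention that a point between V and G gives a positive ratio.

VT:TG = 9/20

Choose coordinates N = (0, 0), G = (1, 0), S = (0, 1).
1. R lies on line GS with GR:RS = 4:3 ⇒ R = (3/7, 4/7)
2. V lies on line NS with NV:VS = 3:2 ⇒ V = (0, 3/5)
3. T is the intersection of line RN and line VG ⇒ T = (9/29, 12/29)
T = V + t·(G−V) with t = 9/29, so VT:TG = t:(1−t) = 9/29:20/29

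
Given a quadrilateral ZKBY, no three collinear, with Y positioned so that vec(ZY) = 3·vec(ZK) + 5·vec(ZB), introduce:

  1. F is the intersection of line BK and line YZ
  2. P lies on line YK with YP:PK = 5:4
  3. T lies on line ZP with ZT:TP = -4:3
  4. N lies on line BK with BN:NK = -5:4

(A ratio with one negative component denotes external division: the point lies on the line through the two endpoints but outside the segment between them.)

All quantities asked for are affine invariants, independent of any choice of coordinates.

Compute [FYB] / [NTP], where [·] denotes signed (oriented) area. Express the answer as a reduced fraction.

Work in coordinates with Z = (0, 0), K = (1, 0), B = (0, 1), Y = (3, 5).
1. F is the intersection of line BK and line YZ ⇒ F = (3/8, 5/8)
2. P lies on line YK with YP:PK = 5:4 ⇒ P = (17/9, 20/9)
3. T lies on line ZP with ZT:TP = -4:3 ⇒ T = (68/9, 80/9)
4. N lies on line BK with BN:NK = -5:4 ⇒ N = (5, -4)
2·[FYB] = 21/8, 2·[NTP] = 56
[FYB]:[NTP] = 21/8:56 = 3/64

[FYB]:[NTP] = 3/64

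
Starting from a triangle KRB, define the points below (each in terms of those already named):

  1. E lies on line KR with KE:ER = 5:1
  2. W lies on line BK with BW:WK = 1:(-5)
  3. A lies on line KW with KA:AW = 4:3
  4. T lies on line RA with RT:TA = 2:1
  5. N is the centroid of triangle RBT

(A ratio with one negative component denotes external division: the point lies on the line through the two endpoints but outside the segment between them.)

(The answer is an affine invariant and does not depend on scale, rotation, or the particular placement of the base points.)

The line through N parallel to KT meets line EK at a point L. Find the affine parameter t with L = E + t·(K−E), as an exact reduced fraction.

Choose coordinates K = (0, 0), R = (1, 0), B = (0, 1).
1. E lies on line KR with KE:ER = 5:1 ⇒ E = (5/6, 0)
2. W lies on line BK with BW:WK = 1:(-5) ⇒ W = (0, 5/4)
3. A lies on line KW with KA:AW = 4:3 ⇒ A = (0, 5/7)
4. T lies on line RA with RT:TA = 2:1 ⇒ T = (1/3, 10/21)
5. N is the centroid of triangle RBT ⇒ N = (4/9, 31/63)
through N parallel to KT: direction (1/3, 10/21); meets EK at L = (1/10, 0)
L = E + t·(K−E) with t = 22/25

t = 22/25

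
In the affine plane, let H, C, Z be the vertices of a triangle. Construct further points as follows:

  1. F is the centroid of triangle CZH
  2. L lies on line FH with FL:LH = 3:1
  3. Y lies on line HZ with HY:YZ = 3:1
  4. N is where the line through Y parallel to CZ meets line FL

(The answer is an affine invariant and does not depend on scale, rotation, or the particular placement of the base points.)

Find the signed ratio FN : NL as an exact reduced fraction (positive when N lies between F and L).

Assign H = (0, 0), C = (1, 0), Z = (0, 1) — the answer is frame-independent, so this choice is without loss of generality.
1. F is the centroid of triangle CZH ⇒ F = (1/3, 1/3)
2. L lies on line FH with FL:LH = 3:1 ⇒ L = (1/12, 1/12)
3. Y lies on line HZ with HY:YZ = 3:1 ⇒ Y = (0, 3/4)
4. N is where the line through Y parallel to CZ meets line FL ⇒ N = (3/8, 3/8)
N = F + t·(L−F) with t = -1/6, so FN:NL = t:(1−t) = -1/6:7/6

FN:NL = -1/7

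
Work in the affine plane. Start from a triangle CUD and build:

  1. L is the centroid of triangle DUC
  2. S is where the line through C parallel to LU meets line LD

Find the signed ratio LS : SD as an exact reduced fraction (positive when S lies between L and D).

Set C = (0, 0), U = (1, 0), D = (0, 1); any affine frame gives the same invariant.
1. L is the centroid of triangle DUC ⇒ L = (1/3, 1/3)
2. S is where the line through C parallel to LU meets line LD ⇒ S = (2/3, -1/3)
S = L + t·(D−L) with t = -1, so LS:SD = t:(1−t) = -1:2

LS:SD = -1/2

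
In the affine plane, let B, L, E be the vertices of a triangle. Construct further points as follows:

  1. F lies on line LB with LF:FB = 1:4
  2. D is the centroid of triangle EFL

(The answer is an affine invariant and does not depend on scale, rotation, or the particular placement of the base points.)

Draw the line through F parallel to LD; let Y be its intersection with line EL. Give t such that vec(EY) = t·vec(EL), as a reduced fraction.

t = 2

Assign B = (0, 0), L = (1, 0), E = (0, 1) — the answer is frame-independent, so this choice is without loss of generality.
1. F lies on line LB with LF:FB = 1:4 ⇒ F = (4/5, 0)
2. D is the centroid of triangle EFL ⇒ D = (3/5, 1/3)
through F parallel to LD: direction (-2/5, 1/3); meets EL at Y = (2, -1)
Y = E + t·(L−E) with t = 2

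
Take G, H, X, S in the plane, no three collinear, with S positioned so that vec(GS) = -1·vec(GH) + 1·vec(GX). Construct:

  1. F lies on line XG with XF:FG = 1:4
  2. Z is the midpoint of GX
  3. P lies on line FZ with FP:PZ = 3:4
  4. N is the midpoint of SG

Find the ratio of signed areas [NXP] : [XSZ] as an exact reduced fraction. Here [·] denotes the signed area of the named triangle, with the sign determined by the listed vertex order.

[NXP]:[XSZ] = -23/70

Work in coordinates with G = (0, 0), H = (1, 0), X = (0, 1), S = (-1, 1).
1. F lies on line XG with XF:FG = 1:4 ⇒ F = (0, 4/5)
2. Z is the midpoint of GX ⇒ Z = (0, 1/2)
3. P lies on line FZ with FP:PZ = 3:4 ⇒ P = (0, 47/70)
4. N is the midpoint of SG ⇒ N = (-1/2, 1/2)
2·[NXP] = -23/140, 2·[XSZ] = 1/2
[NXP]:[XSZ] = -23/140:1/2 = -23/70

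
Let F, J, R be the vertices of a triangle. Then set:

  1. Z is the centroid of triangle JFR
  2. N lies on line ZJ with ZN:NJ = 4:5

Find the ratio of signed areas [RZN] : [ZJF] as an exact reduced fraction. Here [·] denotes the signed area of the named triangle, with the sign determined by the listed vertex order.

Assign F = (0, 0), J = (1, 0), R = (0, 1) — the answer is frame-independent, so this choice is without loss of generality.
1. Z is the centroid of triangle JFR ⇒ Z = (1/3, 1/3)
2. N lies on line ZJ with ZN:NJ = 4:5 ⇒ N = (17/27, 5/27)
2·[RZN] = 4/27, 2·[ZJF] = -1/3
[RZN]:[ZJF] = 4/27:-1/3 = -4/9

[RZN]:[ZJF] = -4/9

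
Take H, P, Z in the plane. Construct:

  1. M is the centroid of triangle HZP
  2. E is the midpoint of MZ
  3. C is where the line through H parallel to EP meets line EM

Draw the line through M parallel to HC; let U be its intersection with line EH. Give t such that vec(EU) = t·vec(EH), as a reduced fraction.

t = 1/4

Set H = (0, 0), P = (1, 0), Z = (0, 1); any affine frame gives the same invariant.
1. M is the centroid of triangle HZP ⇒ M = (1/3, 1/3)
2. E is the midpoint of MZ ⇒ E = (1/6, 2/3)
3. C is where the line through H parallel to EP meets line EM ⇒ C = (5/6, -2/3)
through M parallel to HC: direction (5/6, -2/3); meets EH at U = (1/8, 1/2)
U = E + t·(H−E) with t = 1/4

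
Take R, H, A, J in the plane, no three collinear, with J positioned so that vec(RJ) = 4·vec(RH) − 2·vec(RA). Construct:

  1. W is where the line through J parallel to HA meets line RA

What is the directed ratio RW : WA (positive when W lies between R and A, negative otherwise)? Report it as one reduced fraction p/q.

Set R = (0, 0), H = (1, 0), A = (0, 1), J = (4, -2); any affine frame gives the same invariant.
1. W is where the line through J parallel to HA meets line RA ⇒ W = (0, 2)
W = R + t·(A−R) with t = 2, so RW:WA = t:(1−t) = 2:-1

RW:WA = -2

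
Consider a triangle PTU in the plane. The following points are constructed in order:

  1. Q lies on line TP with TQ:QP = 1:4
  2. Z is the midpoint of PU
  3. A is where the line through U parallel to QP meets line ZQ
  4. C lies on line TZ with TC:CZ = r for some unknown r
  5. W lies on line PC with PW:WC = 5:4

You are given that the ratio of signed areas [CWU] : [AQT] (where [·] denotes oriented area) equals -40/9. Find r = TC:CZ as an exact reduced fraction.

r = -1/2

Work in coordinates with P = (0, 0), T = (1, 0), U = (0, 1).
1. Q lies on line TP with TQ:QP = 1:4 ⇒ Q = (4/5, 0)
2. Z is the midpoint of PU ⇒ Z = (0, 1/2)
3. A is where the line through U parallel to QP meets line ZQ ⇒ A = (-4/5, 1)
4. With TC:CZ = r, write λ = r/(r+1) so C = T + λ·(Z−T); C is affine-linear in λ
5. W lies on line PC with PW:WC = 5:4 ⇒ W is an affine combination of earlier points and hence also affine-linear in λ
Every point depending on C is an affine combination of C and λ-independent points, so each such coordinate is linear in λ; the λ² term in each signed area is a multiple of (Z−T)×(Z−T) = 0, so 2·[CWU] and 2·[AQT] are each linear in λ. Evaluating at λ=0 and λ=1:
  2·[CWU] = 4/9·λ − 4/9,   2·[AQT] = 1/5
So [CWU]:[AQT] = (4/9·λ − 4/9) / (1/5). Setting this equal to -40/9:
  4/9·λ − 4/9 = -40/9·(1/5)  ⇒  λ = -1
Then r = λ/(1−λ) = (-1)/(2) = -1/2. Check: with r = -1/2, C = (2, -1/2) and [CWU]:[AQT] = -40/9 as required.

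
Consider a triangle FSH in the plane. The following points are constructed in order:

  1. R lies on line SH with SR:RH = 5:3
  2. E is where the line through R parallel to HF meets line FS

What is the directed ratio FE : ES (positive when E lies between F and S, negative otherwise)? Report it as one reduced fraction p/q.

FE:ES = 3/5

Assign F = (0, 0), S = (1, 0), H = (0, 1) — the answer is frame-independent, so this choice is without loss of generality.
1. R lies on line SH with SR:RH = 5:3 ⇒ R = (3/8, 5/8)
2. E is where the line through R parallel to HF meets line FS ⇒ E = (3/8, 0)
E = F + t·(S−F) with t = 3/8, so FE:ES = t:(1−t) = 3/8:5/8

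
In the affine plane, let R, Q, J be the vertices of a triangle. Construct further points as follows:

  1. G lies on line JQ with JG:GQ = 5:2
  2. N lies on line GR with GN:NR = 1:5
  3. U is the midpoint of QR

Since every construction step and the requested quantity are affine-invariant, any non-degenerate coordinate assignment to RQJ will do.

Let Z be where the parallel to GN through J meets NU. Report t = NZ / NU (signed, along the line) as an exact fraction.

t = -5

Choose coordinates R = (0, 0), Q = (1, 0), J = (0, 1).
1. G lies on line JQ with JG:GQ = 5:2 ⇒ G = (5/7, 2/7)
2. N lies on line GR with GN:NR = 1:5 ⇒ N = (25/42, 5/21)
3. U is the midpoint of QR ⇒ U = (1/2, 0)
through J parallel to GN: direction (-5/42, -1/21); meets NU at Z = (15/14, 10/7)
Z = N + t·(U−N) with t = -5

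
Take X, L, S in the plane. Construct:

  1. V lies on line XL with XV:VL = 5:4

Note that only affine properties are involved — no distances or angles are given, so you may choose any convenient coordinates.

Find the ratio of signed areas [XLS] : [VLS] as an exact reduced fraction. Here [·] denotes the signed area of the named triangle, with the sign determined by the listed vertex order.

[XLS]:[VLS] = 9/4

Choose coordinates X = (0, 0), L = (1, 0), S = (0, 1).
1. V lies on line XL with XV:VL = 5:4 ⇒ V = (5/9, 0)
2·[XLS] = 1, 2·[VLS] = 4/9
[XLS]:[VLS] = 1:4/9 = 9/4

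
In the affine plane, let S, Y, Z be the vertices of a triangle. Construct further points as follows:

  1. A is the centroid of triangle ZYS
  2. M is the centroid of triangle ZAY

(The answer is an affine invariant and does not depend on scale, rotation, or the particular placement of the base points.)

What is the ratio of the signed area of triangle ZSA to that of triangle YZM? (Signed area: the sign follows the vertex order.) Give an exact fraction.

Choose coordinates S = (0, 0), Y = (1, 0), Z = (0, 1).
1. A is the centroid of triangle ZYS ⇒ A = (1/3, 1/3)
2. M is the centroid of triangle ZAY ⇒ M = (4/9, 4/9)
2·[ZSA] = 1/3, 2·[YZM] = 1/9
[ZSA]:[YZM] = 1/3:1/9 = 3

[ZSA]:[YZM] = 3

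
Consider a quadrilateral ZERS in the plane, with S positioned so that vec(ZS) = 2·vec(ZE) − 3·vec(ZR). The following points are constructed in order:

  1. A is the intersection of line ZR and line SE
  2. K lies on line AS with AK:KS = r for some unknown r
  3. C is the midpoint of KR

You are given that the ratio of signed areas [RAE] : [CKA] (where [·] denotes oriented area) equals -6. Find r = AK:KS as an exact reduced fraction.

Set Z = (0, 0), E = (1, 0), R = (0, 1), S = (2, -3); any affine frame gives the same invariant.
1. A is the intersection of line ZR and line SE ⇒ A = (0, 3)
2. With AK:KS = r, write λ = r/(r+1) so K = A + λ·(S−A); K is affine-linear in λ
3. C is the midpoint of KR ⇒ C is an affine combination of earlier points and hence also affine-linear in λ
Every point depending on K is an affine combination of K and λ-independent points, so each such coordinate is linear in λ; the λ² term in each signed area is a multiple of (S−A)×(S−A) = 0, so 2·[RAE] and 2·[CKA] are each linear in λ. Evaluating at λ=0 and λ=1:
  2·[RAE] = -2,   2·[CKA] = 2·λ
So [RAE]:[CKA] = (-2) / (2·λ). Setting this equal to -6:
  -2 = -6·(2·λ)  ⇒  λ = 1/6
Then r = λ/(1−λ) = (1/6)/(5/6) = 1/5. Check: with r = 1/5, K = (1/3, 2) and [RAE]:[CKA] = -6 as required.

r = 1/5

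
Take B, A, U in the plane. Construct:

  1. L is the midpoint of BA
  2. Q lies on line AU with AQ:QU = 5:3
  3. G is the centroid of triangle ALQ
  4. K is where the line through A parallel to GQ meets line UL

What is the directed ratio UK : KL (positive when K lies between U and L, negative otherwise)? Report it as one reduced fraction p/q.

UK:KL = -4/5

Assign B = (0, 0), A = (1, 0), U = (0, 1) — the answer is frame-independent, so this choice is without loss of generality.
1. L is the midpoint of BA ⇒ L = (1/2, 0)
2. Q lies on line AU with AQ:QU = 5:3 ⇒ Q = (3/8, 5/8)
3. G is the centroid of triangle ALQ ⇒ G = (5/8, 5/24)
4. K is where the line through A parallel to GQ meets line UL ⇒ K = (-2, 5)
K = U + t·(L−U) with t = -4, so UK:KL = t:(1−t) = -4:5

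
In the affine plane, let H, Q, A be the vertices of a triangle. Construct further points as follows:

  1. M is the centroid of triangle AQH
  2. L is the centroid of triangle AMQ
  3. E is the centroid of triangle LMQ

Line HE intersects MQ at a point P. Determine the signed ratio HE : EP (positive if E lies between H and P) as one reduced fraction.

Assign H = (0, 0), Q = (1, 0), A = (0, 1) — the answer is frame-independent, so this choice is without loss of generality.
1. M is the centroid of triangle AQH ⇒ M = (1/3, 1/3)
2. L is the centroid of triangle AMQ ⇒ L = (4/9, 4/9)
3. E is the centroid of triangle LMQ ⇒ E = (16/27, 7/27)
line HE meets MQ at P = (8/15, 7/30)
E = H + t·(P−H) with t = 10/9, so HE:EP = 10/9:-1/9

HE:EP = -10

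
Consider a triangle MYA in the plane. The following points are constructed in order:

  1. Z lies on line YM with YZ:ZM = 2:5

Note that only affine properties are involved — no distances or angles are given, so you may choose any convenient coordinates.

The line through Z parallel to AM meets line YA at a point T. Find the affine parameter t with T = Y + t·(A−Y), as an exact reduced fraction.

Set M = (0, 0), Y = (1, 0), A = (0, 1); any affine frame gives the same invariant.
1. Z lies on line YM with YZ:ZM = 2:5 ⇒ Z = (5/7, 0)
through Z parallel to AM: direction (0, -1); meets YA at T = (5/7, 2/7)
T = Y + t·(A−Y) with t = 2/7

t = 2/7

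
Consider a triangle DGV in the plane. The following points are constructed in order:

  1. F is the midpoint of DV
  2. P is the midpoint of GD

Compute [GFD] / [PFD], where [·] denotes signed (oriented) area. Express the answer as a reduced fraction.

Work in coordinates with D = (0, 0), G = (1, 0), V = (0, 1).
1. F is the midpoint of DV ⇒ F = (0, 1/2)
2. P is the midpoint of GD ⇒ P = (1/2, 0)
2·[GFD] = 1/2, 2·[PFD] = 1/4
[GFD]:[PFD] = 1/2:1/4 = 2

[GFD]:[PFD] = 2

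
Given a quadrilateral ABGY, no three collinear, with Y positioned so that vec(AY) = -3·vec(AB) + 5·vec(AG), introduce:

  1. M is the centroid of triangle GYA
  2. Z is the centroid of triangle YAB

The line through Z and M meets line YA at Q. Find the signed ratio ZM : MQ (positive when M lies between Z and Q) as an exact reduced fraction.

ZM:MQ = 2/3

Assign A = (0, 0), B = (1, 0), G = (0, 1), Y = (-3, 5) — the answer is frame-independent, so this choice is without loss of generality.
1. M is the centroid of triangle GYA ⇒ M = (-1, 2)
2. Z is the centroid of triangle YAB ⇒ Z = (-2/3, 5/3)
line ZM meets YA at Q = (-3/2, 5/2)
M = Z + t·(Q−Z) with t = 2/5, so ZM:MQ = 2/5:3/5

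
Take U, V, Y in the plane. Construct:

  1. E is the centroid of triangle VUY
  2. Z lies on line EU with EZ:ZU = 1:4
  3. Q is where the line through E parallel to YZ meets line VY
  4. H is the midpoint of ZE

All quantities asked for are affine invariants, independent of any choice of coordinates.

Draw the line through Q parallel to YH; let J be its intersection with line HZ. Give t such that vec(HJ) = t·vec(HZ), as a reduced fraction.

Set U = (0, 0), V = (1, 0), Y = (0, 1); any affine frame gives the same invariant.
1. E is the centroid of triangle VUY ⇒ E = (1/3, 1/3)
2. Z lies on line EU with EZ:ZU = 1:4 ⇒ Z = (4/15, 4/15)
3. Q is where the line through E parallel to YZ meets line VY ⇒ Q = (1/7, 6/7)
4. H is the midpoint of ZE ⇒ H = (3/10, 3/10)
through Q parallel to YH: direction (3/10, -7/10); meets HZ at J = (5/14, 5/14)
J = H + t·(Z−H) with t = -12/7

t = -12/7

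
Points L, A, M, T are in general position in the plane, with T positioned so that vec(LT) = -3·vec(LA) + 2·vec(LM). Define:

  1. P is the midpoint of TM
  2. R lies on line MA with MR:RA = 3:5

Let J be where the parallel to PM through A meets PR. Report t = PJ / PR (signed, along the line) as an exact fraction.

Work in coordinates with L = (0, 0), A = (1, 0), M = (0, 1), T = (-3, 2).
1. P is the midpoint of TM ⇒ P = (-3/2, 3/2)
2. R lies on line MA with MR:RA = 3:5 ⇒ R = (3/8, 5/8)
through A parallel to PM: direction (3/2, -1/2); meets PR at J = (7/2, -5/6)
J = P + t·(R−P) with t = 8/3

t = 8/3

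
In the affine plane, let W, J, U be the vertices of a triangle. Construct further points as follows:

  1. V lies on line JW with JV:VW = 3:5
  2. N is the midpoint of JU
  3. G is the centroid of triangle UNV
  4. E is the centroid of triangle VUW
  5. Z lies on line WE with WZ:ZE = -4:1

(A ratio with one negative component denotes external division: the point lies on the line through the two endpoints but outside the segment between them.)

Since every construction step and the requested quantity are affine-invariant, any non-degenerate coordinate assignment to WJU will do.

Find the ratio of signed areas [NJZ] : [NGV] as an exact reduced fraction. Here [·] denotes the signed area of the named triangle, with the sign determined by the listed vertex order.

[NJZ]:[NGV] = -20/9

Set W = (0, 0), J = (1, 0), U = (0, 1); any affine frame gives the same invariant.
1. V lies on line JW with JV:VW = 3:5 ⇒ V = (5/8, 0)
2. N is the midpoint of JU ⇒ N = (1/2, 1/2)
3. G is the centroid of triangle UNV ⇒ G = (3/8, 1/2)
4. E is the centroid of triangle VUW ⇒ E = (5/24, 1/3)
5. Z lies on line WE with WZ:ZE = -4:1 ⇒ Z = (5/18, 4/9)
2·[NJZ] = -5/36, 2·[NGV] = 1/16
[NJZ]:[NGV] = -5/36:1/16 = -20/9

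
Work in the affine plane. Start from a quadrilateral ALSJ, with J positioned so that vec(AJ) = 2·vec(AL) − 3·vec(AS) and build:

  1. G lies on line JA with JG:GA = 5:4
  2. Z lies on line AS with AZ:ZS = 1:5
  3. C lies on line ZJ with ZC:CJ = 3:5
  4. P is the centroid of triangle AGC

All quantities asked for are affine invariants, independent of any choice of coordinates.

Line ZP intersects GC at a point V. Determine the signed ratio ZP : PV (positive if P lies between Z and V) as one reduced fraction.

ZP:PV = 5/4

Assign A = (0, 0), L = (1, 0), S = (0, 1), J = (2, -3) — the answer is frame-independent, so this choice is without loss of generality.
1. G lies on line JA with JG:GA = 5:4 ⇒ G = (8/9, -4/3)
2. Z lies on line AS with AZ:ZS = 1:5 ⇒ Z = (0, 1/6)
3. C lies on line ZJ with ZC:CJ = 3:5 ⇒ C = (3/4, -49/48)
4. P is the centroid of triangle AGC ⇒ P = (59/108, -113/144)
line ZP meets GC at V = (59/60, -371/240)
P = Z + t·(V−Z) with t = 5/9, so ZP:PV = 5/9:4/9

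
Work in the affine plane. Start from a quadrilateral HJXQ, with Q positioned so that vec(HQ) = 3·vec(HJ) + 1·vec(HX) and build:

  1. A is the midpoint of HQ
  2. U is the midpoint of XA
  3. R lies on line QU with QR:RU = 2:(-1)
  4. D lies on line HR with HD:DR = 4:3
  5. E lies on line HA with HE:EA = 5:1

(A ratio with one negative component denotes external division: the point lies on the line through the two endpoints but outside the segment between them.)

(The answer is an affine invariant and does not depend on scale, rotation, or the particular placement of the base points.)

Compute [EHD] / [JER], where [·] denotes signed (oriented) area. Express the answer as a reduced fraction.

[EHD]:[JER] = -30/49

Choose coordinates H = (0, 0), J = (1, 0), X = (0, 1), Q = (3, 1).
1. A is the midpoint of HQ ⇒ A = (3/2, 1/2)
2. U is the midpoint of XA ⇒ U = (3/4, 3/4)
3. R lies on line QU with QR:RU = 2:(-1) ⇒ R = (-3/2, 1/2)
4. D lies on line HR with HD:DR = 4:3 ⇒ D = (-6/7, 2/7)
5. E lies on line HA with HE:EA = 5:1 ⇒ E = (5/4, 5/12)
2·[EHD] = -5/7, 2·[JER] = 7/6
[EHD]:[JER] = -5/7:7/6 = -30/49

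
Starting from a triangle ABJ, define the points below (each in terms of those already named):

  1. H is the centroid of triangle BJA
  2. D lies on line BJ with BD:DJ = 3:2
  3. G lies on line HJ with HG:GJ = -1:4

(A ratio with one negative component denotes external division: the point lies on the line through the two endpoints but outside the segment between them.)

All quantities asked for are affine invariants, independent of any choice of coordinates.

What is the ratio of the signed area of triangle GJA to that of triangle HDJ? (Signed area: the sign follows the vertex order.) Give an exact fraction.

Work in coordinates with A = (0, 0), B = (1, 0), J = (0, 1).
1. H is the centroid of triangle BJA ⇒ H = (1/3, 1/3)
2. D lies on line BJ with BD:DJ = 3:2 ⇒ D = (2/5, 3/5)
3. G lies on line HJ with HG:GJ = -1:4 ⇒ G = (4/9, 1/9)
2·[GJA] = 4/9, 2·[HDJ] = 2/15
[GJA]:[HDJ] = 4/9:2/15 = 10/3

[GJA]:[HDJ] = 10/3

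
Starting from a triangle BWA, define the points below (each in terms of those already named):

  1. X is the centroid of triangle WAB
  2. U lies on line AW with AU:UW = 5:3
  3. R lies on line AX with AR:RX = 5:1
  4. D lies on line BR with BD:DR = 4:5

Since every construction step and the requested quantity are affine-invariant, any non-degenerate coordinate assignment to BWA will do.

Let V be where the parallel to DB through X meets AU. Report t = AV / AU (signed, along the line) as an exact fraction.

Choose coordinates B = (0, 0), W = (1, 0), A = (0, 1).
1. X is the centroid of triangle WAB ⇒ X = (1/3, 1/3)
2. U lies on line AW with AU:UW = 5:3 ⇒ U = (5/8, 3/8)
3. R lies on line AX with AR:RX = 5:1 ⇒ R = (5/18, 4/9)
4. D lies on line BR with BD:DR = 4:5 ⇒ D = (10/81, 16/81)
through X parallel to DB: direction (-10/81, -16/81); meets AU at V = (6/13, 7/13)
V = A + t·(U−A) with t = 48/65

t = 48/65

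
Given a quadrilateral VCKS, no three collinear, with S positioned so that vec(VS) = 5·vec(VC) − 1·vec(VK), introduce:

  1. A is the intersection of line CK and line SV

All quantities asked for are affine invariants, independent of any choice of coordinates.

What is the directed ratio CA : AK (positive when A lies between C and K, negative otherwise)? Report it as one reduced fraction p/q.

Work in coordinates with V = (0, 0), C = (1, 0), K = (0, 1), S = (5, -1).
1. A is the intersection of line CK and line SV ⇒ A = (5/4, -1/4)
A = C + t·(K−C) with t = -1/4, so CA:AK = t:(1−t) = -1/4:5/4

CA:AK = -1/5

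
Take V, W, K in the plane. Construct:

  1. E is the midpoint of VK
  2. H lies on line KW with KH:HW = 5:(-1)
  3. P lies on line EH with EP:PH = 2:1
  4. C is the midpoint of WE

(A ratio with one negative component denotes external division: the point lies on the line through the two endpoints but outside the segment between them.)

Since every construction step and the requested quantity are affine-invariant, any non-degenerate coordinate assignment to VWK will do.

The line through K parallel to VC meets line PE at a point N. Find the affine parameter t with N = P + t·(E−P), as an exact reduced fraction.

t = 17/11

Assign V = (0, 0), W = (1, 0), K = (0, 1) — the answer is frame-independent, so this choice is without loss of generality.
1. E is the midpoint of VK ⇒ E = (0, 1/2)
2. H lies on line KW with KH:HW = 5:(-1) ⇒ H = (5/4, -1/4)
3. P lies on line EH with EP:PH = 2:1 ⇒ P = (5/6, 0)
4. C is the midpoint of WE ⇒ C = (1/2, 1/4)
through K parallel to VC: direction (1/2, 1/4); meets PE at N = (-5/11, 17/22)
N = P + t·(E−P) with t = 17/11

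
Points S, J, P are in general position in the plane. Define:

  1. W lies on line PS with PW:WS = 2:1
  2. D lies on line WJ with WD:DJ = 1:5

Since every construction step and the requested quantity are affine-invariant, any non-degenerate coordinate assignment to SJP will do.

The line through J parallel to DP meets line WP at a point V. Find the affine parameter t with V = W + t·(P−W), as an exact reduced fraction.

Assign S = (0, 0), J = (1, 0), P = (0, 1) — the answer is frame-independent, so this choice is without loss of generality.
1. W lies on line PS with PW:WS = 2:1 ⇒ W = (0, 1/3)
2. D lies on line WJ with WD:DJ = 1:5 ⇒ D = (1/6, 5/18)
through J parallel to DP: direction (-1/6, 13/18); meets WP at V = (0, 13/3)
V = W + t·(P−W) with t = 6

t = 6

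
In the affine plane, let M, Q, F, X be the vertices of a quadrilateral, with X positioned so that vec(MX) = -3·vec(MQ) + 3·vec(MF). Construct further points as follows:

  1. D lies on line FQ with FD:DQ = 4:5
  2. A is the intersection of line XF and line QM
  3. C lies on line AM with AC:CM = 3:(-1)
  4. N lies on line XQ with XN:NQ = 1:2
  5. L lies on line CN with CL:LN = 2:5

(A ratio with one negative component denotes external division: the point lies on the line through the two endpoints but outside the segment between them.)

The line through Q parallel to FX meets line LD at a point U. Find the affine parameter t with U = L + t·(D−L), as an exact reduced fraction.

Work in coordinates with M = (0, 0), Q = (1, 0), F = (0, 1), X = (-3, 3).
1. D lies on line FQ with FD:DQ = 4:5 ⇒ D = (4/9, 5/9)
2. A is the intersection of line XF and line QM ⇒ A = (3/2, 0)
3. C lies on line AM with AC:CM = 3:(-1) ⇒ C = (-3/4, 0)
4. N lies on line XQ with XN:NQ = 1:2 ⇒ N = (-5/3, 2)
5. L lies on line CN with CL:LN = 2:5 ⇒ L = (-85/84, 4/7)
through Q parallel to FX: direction (-3, 2); meets LD at U = (117/722, 605/1083)
U = L + t·(D−L) with t = 291/361

t = 291/361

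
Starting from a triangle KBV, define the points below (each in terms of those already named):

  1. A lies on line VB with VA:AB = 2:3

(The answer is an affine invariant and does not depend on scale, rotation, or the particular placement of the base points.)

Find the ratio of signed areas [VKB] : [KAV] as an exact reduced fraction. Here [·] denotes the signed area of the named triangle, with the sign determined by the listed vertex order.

Choose coordinates K = (0, 0), B = (1, 0), V = (0, 1).
1. A lies on line VB with VA:AB = 2:3 ⇒ A = (2/5, 3/5)
2·[VKB] = 1, 2·[KAV] = 2/5
[VKB]:[KAV] = 1:2/5 = 5/2

[VKB]:[KAV] = 5/2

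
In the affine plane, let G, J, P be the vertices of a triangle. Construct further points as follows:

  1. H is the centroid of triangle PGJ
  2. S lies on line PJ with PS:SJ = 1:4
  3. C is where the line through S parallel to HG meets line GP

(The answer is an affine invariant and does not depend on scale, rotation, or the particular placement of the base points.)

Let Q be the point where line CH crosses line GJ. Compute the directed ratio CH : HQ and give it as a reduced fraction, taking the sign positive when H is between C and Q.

Work in coordinates with G = (0, 0), J = (1, 0), P = (0, 1).
1. H is the centroid of triangle PGJ ⇒ H = (1/3, 1/3)
2. S lies on line PJ with PS:SJ = 1:4 ⇒ S = (1/5, 4/5)
3. C is where the line through S parallel to HG meets line GP ⇒ C = (0, 3/5)
line CH meets GJ at Q = (3/4, 0)
H = C + t·(Q−C) with t = 4/9, so CH:HQ = 4/9:5/9

CH:HQ = 4/5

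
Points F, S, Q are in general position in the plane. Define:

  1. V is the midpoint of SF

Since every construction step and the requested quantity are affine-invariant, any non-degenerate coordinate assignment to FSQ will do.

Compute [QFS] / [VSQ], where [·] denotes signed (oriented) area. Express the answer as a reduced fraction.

Choose coordinates F = (0, 0), S = (1, 0), Q = (0, 1).
1. V is the midpoint of SF ⇒ V = (1/2, 0)
2·[QFS] = 1, 2·[VSQ] = 1/2
[QFS]:[VSQ] = 1:1/2 = 2

[QFS]:[VSQ] = 2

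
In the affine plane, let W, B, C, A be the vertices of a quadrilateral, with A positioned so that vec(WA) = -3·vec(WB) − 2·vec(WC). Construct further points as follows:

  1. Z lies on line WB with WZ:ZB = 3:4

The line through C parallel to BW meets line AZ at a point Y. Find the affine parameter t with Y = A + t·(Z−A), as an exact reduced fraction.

t = 3/2

Assign W = (0, 0), B = (1, 0), C = (0, 1), A = (-3, -2) — the answer is frame-independent, so this choice is without loss of generality.
1. Z lies on line WB with WZ:ZB = 3:4 ⇒ Z = (3/7, 0)
through C parallel to BW: direction (-1, 0); meets AZ at Y = (15/7, 1)
Y = A + t·(Z−A) with t = 3/2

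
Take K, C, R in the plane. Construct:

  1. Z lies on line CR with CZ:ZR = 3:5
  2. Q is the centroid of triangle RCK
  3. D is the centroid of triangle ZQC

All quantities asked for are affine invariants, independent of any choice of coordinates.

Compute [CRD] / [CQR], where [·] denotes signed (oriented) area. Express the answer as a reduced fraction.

[CRD]:[CQR] = -1/3

Set K = (0, 0), C = (1, 0), R = (0, 1); any affine frame gives the same invariant.
1. Z lies on line CR with CZ:ZR = 3:5 ⇒ Z = (5/8, 3/8)
2. Q is the centroid of triangle RCK ⇒ Q = (1/3, 1/3)
3. D is the centroid of triangle ZQC ⇒ D = (47/72, 17/72)
2·[CRD] = 1/9, 2·[CQR] = -1/3
[CRD]:[CQR] = 1/9:-1/3 = -1/3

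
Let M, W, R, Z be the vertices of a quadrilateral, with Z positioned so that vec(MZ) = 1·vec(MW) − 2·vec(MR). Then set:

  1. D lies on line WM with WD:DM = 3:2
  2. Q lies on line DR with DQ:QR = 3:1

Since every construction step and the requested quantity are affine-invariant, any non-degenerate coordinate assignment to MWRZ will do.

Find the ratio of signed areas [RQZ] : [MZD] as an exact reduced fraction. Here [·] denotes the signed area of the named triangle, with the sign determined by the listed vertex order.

Choose coordinates M = (0, 0), W = (1, 0), R = (0, 1), Z = (1, -2).
1. D lies on line WM with WD:DM = 3:2 ⇒ D = (2/5, 0)
2. Q lies on line DR with DQ:QR = 3:1 ⇒ Q = (1/10, 3/4)
2·[RQZ] = -1/20, 2·[MZD] = 4/5
[RQZ]:[MZD] = -1/20:4/5 = -1/16

[RQZ]:[MZD] = -1/16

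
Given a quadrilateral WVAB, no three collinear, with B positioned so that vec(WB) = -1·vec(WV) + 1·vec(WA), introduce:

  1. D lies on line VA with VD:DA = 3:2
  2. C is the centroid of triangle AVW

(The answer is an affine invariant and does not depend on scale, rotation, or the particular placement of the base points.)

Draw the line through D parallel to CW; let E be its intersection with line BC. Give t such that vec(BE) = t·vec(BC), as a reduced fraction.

Assign W = (0, 0), V = (1, 0), A = (0, 1), B = (-1, 1) — the answer is frame-independent, so this choice is without loss of generality.
1. D lies on line VA with VD:DA = 3:2 ⇒ D = (2/5, 3/5)
2. C is the centroid of triangle AVW ⇒ C = (1/3, 1/3)
through D parallel to CW: direction (-1/3, -1/3); meets BC at E = (1/5, 2/5)
E = B + t·(C−B) with t = 9/10

t = 9/10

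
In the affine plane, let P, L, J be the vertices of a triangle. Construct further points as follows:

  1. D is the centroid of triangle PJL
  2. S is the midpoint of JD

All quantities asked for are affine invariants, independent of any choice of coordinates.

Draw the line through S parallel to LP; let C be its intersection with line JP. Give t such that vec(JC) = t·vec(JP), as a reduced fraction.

t = 1/3

Work in coordinates with P = (0, 0), L = (1, 0), J = (0, 1).
1. D is the centroid of triangle PJL ⇒ D = (1/3, 1/3)
2. S is the midpoint of JD ⇒ S = (1/6, 2/3)
through S parallel to LP: direction (-1, 0); meets JP at C = (0, 2/3)
C = J + t·(P−J) with t = 1/3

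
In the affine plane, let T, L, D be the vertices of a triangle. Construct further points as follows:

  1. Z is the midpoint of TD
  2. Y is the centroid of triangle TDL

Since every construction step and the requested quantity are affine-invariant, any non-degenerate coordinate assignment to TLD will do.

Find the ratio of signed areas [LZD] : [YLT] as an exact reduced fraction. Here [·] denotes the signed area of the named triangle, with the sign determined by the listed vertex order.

Assign T = (0, 0), L = (1, 0), D = (0, 1) — the answer is frame-independent, so this choice is without loss of generality.
1. Z is the midpoint of TD ⇒ Z = (0, 1/2)
2. Y is the centroid of triangle TDL ⇒ Y = (1/3, 1/3)
2·[LZD] = -1/2, 2·[YLT] = -1/3
[LZD]:[YLT] = -1/2:-1/3 = 3/2

[LZD]:[YLT] = 3/2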